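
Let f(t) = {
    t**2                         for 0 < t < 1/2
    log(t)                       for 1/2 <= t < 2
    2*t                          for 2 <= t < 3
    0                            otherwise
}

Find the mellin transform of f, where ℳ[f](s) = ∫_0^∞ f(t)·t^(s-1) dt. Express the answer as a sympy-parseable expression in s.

breakpoints 1/2, 2: one integral from each of the 3 segments
segment 0 to 1/2 holds t**2; add its integral
∫ over [1/2, 2) of log(t)·t^(s-1) joins the sum
piece [2, 3): integrate 2*t against the kernel

(-16*2**(2*s)*s**2*(s + 2) + 4*2**(2*s)*s*(s + 1)*(s + 2)*log(2) - 4*2**(2*s)*(s + 1)*(s + 2) + 24*6**s*s**2*(s + 2) + s**2*(s + 1) + 4*s*(s + 1)*(s + 2)*log(2) + 4*(s + 1)*(s + 2))/(4*2**s*s**2*(s + 1)*(s + 2))
  Re(s) > -2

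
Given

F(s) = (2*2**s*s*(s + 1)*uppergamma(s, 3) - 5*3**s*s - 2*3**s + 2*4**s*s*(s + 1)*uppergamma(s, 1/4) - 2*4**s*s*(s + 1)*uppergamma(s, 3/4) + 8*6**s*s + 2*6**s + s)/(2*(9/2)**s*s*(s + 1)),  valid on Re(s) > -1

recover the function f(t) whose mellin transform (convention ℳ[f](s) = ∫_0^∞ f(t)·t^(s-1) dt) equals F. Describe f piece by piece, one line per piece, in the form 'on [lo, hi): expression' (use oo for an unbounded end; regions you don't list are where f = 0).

on [0, 2/9): 9*t/4
on [2/9, 2/3): exp(-9*t/8)
on [2/3, 4/3): 9*t/4 + 1
on [4/3, oo): exp(-9*t/4)

invert the common scale on t to get 3*t/2 on [0, 1/3); exp(-3*t/4) on [1/3, 1); 3*t/2 + 1 on [1, 2); …
peel off the common scale on t: t on [0, 1/2); exp(-t/2) on [1/2, 3/2); t + 1 on [3/2, 3); …
decompose at 2/9, 2/3, 4/3; ℳ[f](s) sums the 4 pieces' integrals
the [0, 2/9) slice contributes ∫ 9*t/4·t^(s-1) dt
[2/9, 2/3) adds the kernel integral of exp(-9*t/8)
on [2/3, 4/3): add ∫ (9*t/4 + 1)·t^(s-1) dt
on [4/3, ∞): add ∫ exp(-9*t/4)·t^(s-1) dt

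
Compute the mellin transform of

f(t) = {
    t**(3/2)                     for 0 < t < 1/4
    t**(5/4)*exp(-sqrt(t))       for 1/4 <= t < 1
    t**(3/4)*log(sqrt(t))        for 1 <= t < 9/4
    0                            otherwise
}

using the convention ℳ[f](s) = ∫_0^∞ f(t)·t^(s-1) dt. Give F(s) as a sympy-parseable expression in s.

invert the shared t-power to get sqrt(t) on [0, 1/4); t**(1/4)*exp(-sqrt(t)) on [1/4, 1); log(sqrt(t))/t**(1/4) on [1, 9/4)
strip the power substitution: t on [0, 1/2); sqrt(t)*exp(-t) on [1/2, 1); log(t)/sqrt(t) on [1, 3/2)
reversing the shared t-power: sqrt(t) on [0, 1/2); exp(-t) on [1/2, 1); log(t)/t on [1, 3/2)
treat the 3 regions marked off by 1/4, 1 separately and sum
the [0, 1/4) slice contributes ∫ t**(3/2)·t^(s-1) dt
for t in [1/4, 1): the term is ∫ t**(5/4)*exp(-sqrt(t))·t^(s-1)
between 1 and 9/4 the integrand is t**(3/4)*log(sqrt(t))·t^(s-1)

2**(-2*s - 5/2)*(2**(2*s + 7/2)*(2*s + 3)*(16*s - (4*s + 5)**2 + 16)*uppergamma(2*s + 5/2, 1/2) - 2**(2*s + 7/2)*(2*s + 3)*(16*s - (4*s + 5)**2 + 16)*uppergamma(2*s + 5/2, 1) + 2**(2*s + 11/2)*(-2*s - 3) + 3**(2*s + 1/2)*(2*s + 3)*(4*s + 5)*(-24*log(3) + 24*log(2)) + 3**(2*s + 1/2)*(2*s + 3)*(-48*log(2) + 48*log(3)) + 3**(2*s + 3/2)*(32*s + 48) + sqrt(2)*(16*s - (4*s + 5)**2 + 16))/((2*s + 3)*(16*s - (4*s + 5)**2 + 16))
  Re(s) > -3/2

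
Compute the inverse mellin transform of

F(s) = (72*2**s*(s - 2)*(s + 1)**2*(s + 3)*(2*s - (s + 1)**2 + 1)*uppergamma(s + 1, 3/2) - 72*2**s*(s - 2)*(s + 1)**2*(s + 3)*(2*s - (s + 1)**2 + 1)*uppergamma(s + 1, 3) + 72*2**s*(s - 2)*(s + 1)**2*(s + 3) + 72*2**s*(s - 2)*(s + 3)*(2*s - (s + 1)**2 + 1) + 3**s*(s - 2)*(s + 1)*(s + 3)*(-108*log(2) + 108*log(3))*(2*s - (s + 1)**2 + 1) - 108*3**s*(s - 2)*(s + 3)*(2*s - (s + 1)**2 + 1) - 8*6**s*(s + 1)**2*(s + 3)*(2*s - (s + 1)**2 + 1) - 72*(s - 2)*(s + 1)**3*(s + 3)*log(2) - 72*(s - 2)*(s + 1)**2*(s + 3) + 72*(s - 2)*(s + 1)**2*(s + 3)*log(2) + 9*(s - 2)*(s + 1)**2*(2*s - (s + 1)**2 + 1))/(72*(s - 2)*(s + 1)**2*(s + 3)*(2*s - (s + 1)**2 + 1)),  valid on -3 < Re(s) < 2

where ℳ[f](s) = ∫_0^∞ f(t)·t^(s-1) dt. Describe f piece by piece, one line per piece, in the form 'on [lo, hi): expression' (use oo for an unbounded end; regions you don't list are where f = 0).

on [0, 1): t**3/8
on [1, 2): log(t/2)
on [2, 3): t*log(t/2)/2
on [3, 6): t*exp(-t/2)/2
on [6, oo): 4/t**2

invert the common scale on t to get t**3 on [0, 1/2); log(t) on [1/2, 1); t*log(t) on [1, 3/2); …
undo the shared t-power: t**2 on [0, 1/2); log(t)/t on [1/2, 1); log(t) on [1, 3/2); …
summing 5 kernel integrals split by 1, 2, 3, 6 yields ℳ[f](s)
piece [0, 1): integrate t**3/8 against the kernel
over [1, 2), the kernel integral of log(t/2) enters the sum
the [2, 3) slice contributes ∫ t*log(t/2)/2·t^(s-1) dt
piece [3, 6): integrate t*exp(-t/2)/2 against the kernel
[6, ∞) adds the kernel integral of 4/t**2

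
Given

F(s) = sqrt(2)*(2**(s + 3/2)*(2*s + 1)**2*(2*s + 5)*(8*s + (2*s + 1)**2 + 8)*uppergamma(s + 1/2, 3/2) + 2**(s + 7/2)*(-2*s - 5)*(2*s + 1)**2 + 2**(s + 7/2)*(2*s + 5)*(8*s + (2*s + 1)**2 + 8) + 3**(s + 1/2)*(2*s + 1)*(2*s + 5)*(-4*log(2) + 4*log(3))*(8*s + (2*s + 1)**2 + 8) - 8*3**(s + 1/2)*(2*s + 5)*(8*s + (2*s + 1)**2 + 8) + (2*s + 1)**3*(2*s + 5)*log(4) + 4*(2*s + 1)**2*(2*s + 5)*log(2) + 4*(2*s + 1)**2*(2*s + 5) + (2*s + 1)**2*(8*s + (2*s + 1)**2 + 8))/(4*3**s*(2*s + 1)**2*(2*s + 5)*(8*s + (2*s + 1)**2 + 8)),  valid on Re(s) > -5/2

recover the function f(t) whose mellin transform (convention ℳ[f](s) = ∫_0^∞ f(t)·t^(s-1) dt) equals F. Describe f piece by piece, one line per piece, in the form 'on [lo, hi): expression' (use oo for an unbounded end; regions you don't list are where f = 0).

on [0, 1/3): 9*sqrt(6)*t**(5/2)/8
on [1/3, 2/3): 3*sqrt(6)*t**(3/2)*log(3*t/2)/4
on [2/3, 1): sqrt(6)*sqrt(t)*log(3*t/2)/2
on [1, oo): sqrt(6)*sqrt(t)*exp(-3*t/2)/2

peel off the common scale on t: t**(5/2) on [0, 1/2); t**(3/2)*log(t) on [1/2, 1); sqrt(t)*log(t) on [1, 3/2); …
reversing the shared t-power: t**2 on [0, 1/2); t*log(t) on [1/2, 1); log(t) on [1, 3/2); …
the 4 pieces separated at 1/3, 2/3, 1 each add one integral
on [0, 1/3) integrate f = 9*sqrt(6)*t**(5/2)/8 against the kernel
on [1/3, 2/3) integrate f = 3*sqrt(6)*t**(3/2)*log(3*t/2)/4 against the kernel
on [2/3, 1): add ∫ sqrt(6)*sqrt(t)*log(3*t/2)/2·t^(s-1) dt
segment [1, ∞) carries sqrt(6)*sqrt(t)*exp(-3*t/2)/2; integrate it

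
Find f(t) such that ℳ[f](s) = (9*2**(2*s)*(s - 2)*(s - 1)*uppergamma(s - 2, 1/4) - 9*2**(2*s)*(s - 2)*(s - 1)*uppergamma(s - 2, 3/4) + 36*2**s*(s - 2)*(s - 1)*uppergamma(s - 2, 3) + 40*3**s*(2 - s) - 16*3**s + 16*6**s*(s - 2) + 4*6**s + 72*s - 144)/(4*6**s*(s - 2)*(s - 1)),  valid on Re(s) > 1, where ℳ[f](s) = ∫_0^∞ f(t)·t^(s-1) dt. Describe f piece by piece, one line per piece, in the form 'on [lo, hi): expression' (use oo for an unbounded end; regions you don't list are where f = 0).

back out the shared t-power: 3 on [0, 1/6); exp(-3*t/2)/t on [1/6, 1/2); (3*t + 1)/t on [1/2, 1); …
the shared t-power comes off first: 3*t on [0, 1/6); exp(-3*t/2) on [1/6, 1/2); 3*t + 1 on [1/2, 1); …
the common scale on t comes off first: t on [0, 1/2); exp(-t/2) on [1/2, 3/2); t + 1 on [3/2, 3); …
summing 4 kernel integrals split by 1/6, 1/2, 1 yields ℳ[f](s)
[0, 1/6) adds the kernel integral of 3/t
piece [1/6, 1/2): integrate exp(-3*t/2)/t**2 against the kernel
on [1/2, 1): add ∫ (3*t + 1)/t**2·t^(s-1) dt
for t in [1, ∞): the term is ∫ exp(-3*t)/t**2·t^(s-1)

on [0, 1/6): 3/t
on [1/6, 1/2): exp(-3*t/2)/t**2
on [1/2, 1): (3*t + 1)/t**2
on [1, oo): exp(-3*t)/t**2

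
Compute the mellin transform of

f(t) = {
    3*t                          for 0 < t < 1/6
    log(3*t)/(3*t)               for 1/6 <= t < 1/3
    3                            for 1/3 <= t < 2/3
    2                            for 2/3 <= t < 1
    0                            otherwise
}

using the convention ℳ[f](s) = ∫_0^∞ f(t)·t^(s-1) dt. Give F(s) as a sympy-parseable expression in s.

reversing the common scale on t: 3*t/2 on [0, 1/3); 2*log(3*t/2)/(3*t) on [1/3, 2/3); 3 on [2/3, 4/3); …
strip the common scale on t: t on [0, 1/2); log(t)/t on [1/2, 1); 3 on [1, 2); …
decompose at 1/6, 1/3, 2/3; ℳ[f](s) sums the 4 pieces' integrals
the [0, 1/6) slice contributes ∫ 3*t·t^(s-1) dt
the [1/6, 1/3) slice contributes ∫ log(3*t)/(3*t)·t^(s-1) dt
on [1/3, 2/3): add ∫ 3·t^(s-1) dt
segment [2/3, 1) carries 2; integrate it

(2*2**(2*s)*(s + 1)*(s**2 - 2*s + 1) - 2*2**s*s*(s + 1) - 6*2**s*(s + 1)*(s**2 - 2*s + 1) + 4*6**s*(s + 1)*(s**2 - 2*s + 1) + 4*s**2*(s + 1)*log(2) - 4*s*(s + 1)*log(2) + 4*s*(s + 1) + s*(s**2 - 2*s + 1))/(2*6**s*s*(s + 1)*(s**2 - 2*s + 1))
  Re(s) > -1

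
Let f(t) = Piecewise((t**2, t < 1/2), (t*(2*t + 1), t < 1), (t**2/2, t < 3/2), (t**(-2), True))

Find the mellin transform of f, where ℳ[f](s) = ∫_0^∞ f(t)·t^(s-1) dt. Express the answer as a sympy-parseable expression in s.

(180*2**s*s**2 - 108*2**s*s - 504*2**s + 49*3**s*s**2 - 177*3**s*s - 226*3**s - 54*s**2 + 18*s + 180)/(72*2**s*(s**3 + s**2 - 4*s - 4))
  -2 < Re(s) < 2

the shared t-power comes off first: t on [0, 1/2); 2*t + 1 on [1/2, 1); t/2 on [1, 3/2); …
treat the 4 regions marked off by 1/2, 1, 3/2 separately and sum
segment [0, 1/2) carries t**2; integrate it
segment [1/2, 1) carries t*(2*t + 1); integrate it
for t in [1, 3/2): the term is ∫ t**2/2·t^(s-1)
on [3/2, ∞): add ∫ t**(-2)·t^(s-1) dt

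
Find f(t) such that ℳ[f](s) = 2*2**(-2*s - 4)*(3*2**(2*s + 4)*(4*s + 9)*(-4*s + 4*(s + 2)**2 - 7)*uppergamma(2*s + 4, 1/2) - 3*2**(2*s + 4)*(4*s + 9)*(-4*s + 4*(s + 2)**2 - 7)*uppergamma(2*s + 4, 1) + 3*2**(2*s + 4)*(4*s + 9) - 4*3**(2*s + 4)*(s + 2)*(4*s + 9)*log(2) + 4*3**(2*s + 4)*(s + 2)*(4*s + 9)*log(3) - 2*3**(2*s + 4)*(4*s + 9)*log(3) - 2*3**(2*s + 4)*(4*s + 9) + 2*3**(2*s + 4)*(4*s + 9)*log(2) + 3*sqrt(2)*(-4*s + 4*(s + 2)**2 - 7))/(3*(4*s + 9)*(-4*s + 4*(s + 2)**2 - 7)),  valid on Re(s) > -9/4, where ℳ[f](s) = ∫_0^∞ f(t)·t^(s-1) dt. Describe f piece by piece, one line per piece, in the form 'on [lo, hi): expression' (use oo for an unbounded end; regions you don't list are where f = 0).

on [0, 1/4): t**(9/4)
on [1/4, 1): t**2*exp(-sqrt(t))
on [1, 9/4): t**(3/2)*log(sqrt(t))

strip the shared t-power: t**(1/4) on [0, 1/4); exp(-sqrt(t)) on [1/4, 1); log(sqrt(t))/sqrt(t) on [1, 9/4)
back out the power substitution: sqrt(t) on [0, 1/2); exp(-t) on [1/2, 1); log(t)/t on [1, 3/2)
f breaks at 1/4, 1 into 3 integrals to sum
on [0, 1/4) integrate f = t**(9/4) against the kernel
on [1/4, 1): add ∫ t**2*exp(-sqrt(t))·t^(s-1) dt
on [1, 9/4): add ∫ t**(3/2)*log(sqrt(t))·t^(s-1) dt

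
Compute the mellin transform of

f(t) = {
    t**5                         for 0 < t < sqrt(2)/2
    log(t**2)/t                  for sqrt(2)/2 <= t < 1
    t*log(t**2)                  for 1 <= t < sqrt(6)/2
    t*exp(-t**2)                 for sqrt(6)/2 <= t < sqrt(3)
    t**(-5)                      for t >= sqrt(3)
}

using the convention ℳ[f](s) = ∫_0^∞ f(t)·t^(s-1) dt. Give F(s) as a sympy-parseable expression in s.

remove the shared t-power first: t**4 on [0, sqrt(2)/2); log(t**2)/t**2 on [sqrt(2)/2, 1); log(t**2) on [1, sqrt(6)/2); …
undo the power substitution: t**2 on [0, 1/2); log(t)/t on [1/2, 1); log(t) on [1, 3/2); …
integrate the 5 segments split at sqrt(2)/2, 1, sqrt(6)/2, sqrt(3), then add the results
∫ over [0, sqrt(2)/2) of t**5·t^(s-1) joins the sum
for t in [sqrt(2)/2, 1): the term is ∫ log(t**2)/t·t^(s-1)
over [1, sqrt(6)/2), the kernel integral of t*log(t**2) enters the sum
segment sqrt(6)/2 to sqrt(3) holds t*exp(-t**2); add its integral
[sqrt(3), ∞) adds the kernel integral of t**(-5)

2**(-s/2 - 1/2)*(27*2**(s/2 + 1/2)*(-s + (s + 1)**2/4)*(s/2 - 5/2)*(s/2 + 5/2)*(s + 1)**2*uppergamma(s/2 + 1/2, 3/2) - 27*2**(s/2 + 1/2)*(-s + (s + 1)**2/4)*(s/2 - 5/2)*(s/2 + 5/2)*(s + 1)**2*uppergamma(s/2 + 1/2, 3) + 108*2**(s/2 + 1/2)*(-s + (s + 1)**2/4)*(s/2 - 5/2)*(s/2 + 5/2) - 27*2**(s/2 + 1/2)*(s/2 - 5/2)*(s/2 + 5/2)*(s + 1)**2 - 54*3**(s/2 + 1/2)*(-s + (s + 1)**2/4)*(s/2 - 5/2)*(s/2 + 5/2)*(s + 1)*log(2) + 54*3**(s/2 + 1/2)*(-s + (s + 1)**2/4)*(s/2 - 5/2)*(s/2 + 5/2)*(s + 1)*log(3) - 108*3**(s/2 + 1/2)*(-s + (s + 1)**2/4)*(s/2 - 5/2)*(s/2 + 5/2) - 6**(s/2 + 1/2)*(-s + (s + 1)**2/4)*(s/2 + 5/2)*(s + 1)**2 + 27*(-s + (s + 1)**2/4)*(s/2 - 5/2)*(s + 1)**2/4 + 27*(s/2 - 5/2)*(s/2 + 5/2)*(s + 1)**3*log(2) - 54*(s/2 - 5/2)*(s/2 + 5/2)*(s + 1)**2*log(2) + 54*(s/2 - 5/2)*(s/2 + 5/2)*(s + 1)**2)/(54*(-s + (s + 1)**2/4)*(s/2 - 5/2)*(s/2 + 5/2)*(s + 1)**2)
  -5 < Re(s) < 5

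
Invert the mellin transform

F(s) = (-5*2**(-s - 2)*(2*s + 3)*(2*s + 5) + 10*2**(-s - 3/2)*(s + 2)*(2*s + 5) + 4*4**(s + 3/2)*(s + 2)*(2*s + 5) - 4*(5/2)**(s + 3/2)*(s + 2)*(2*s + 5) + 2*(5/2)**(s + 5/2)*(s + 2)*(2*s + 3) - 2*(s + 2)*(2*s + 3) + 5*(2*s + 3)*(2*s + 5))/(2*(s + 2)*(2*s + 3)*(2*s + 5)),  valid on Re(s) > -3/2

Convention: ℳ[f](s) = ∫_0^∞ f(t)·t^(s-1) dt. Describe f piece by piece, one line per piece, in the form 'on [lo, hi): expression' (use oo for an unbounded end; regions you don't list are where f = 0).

on [0, 1/2): 5*t**(3/2)/2
on [1/2, 1): 5*t**2/2
on [1, 5/2): t**(5/2)/2
on [5/2, 4): t**(3/2)

the 4 pieces separated at 1/2, 1, 5/2 each add one integral
segment [0, 1/2) carries 5*t**(3/2)/2; integrate it
for t in [1/2, 1): the term is ∫ 5*t**2/2·t^(s-1)
∫ over [1, 5/2) of t**(5/2)/2·t^(s-1) joins the sum
between 5/2 and 4 the integrand is t**(3/2)·t^(s-1)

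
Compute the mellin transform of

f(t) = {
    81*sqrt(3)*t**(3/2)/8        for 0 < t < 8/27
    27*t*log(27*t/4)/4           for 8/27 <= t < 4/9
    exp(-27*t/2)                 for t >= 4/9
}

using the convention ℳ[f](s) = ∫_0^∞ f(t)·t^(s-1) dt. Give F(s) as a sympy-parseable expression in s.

invert the common scale on t to get 27*sqrt(2)*t**(3/2)/4 on [0, 4/9); 9*t*log(9*t/2)/2 on [4/9, 2/3); exp(-9*t) on [2/3, ∞)
strip the common scale on t: 3*sqrt(6)*t**(3/2)/4 on [0, 4/3); 3*t*log(3*t/2)/2 on [4/3, 2); exp(-3*t) on [2, ∞)
back out the common scale on t: t**(3/2) on [0, 2); t*log(t) on [2, 3); exp(-2*t) on [3, ∞)
linearity at 8/27, 4/9 turns ℳ[f](s) into 3 summed integrals
∫ over [0, 8/27) of 81*sqrt(3)*t**(3/2)/8·t^(s-1) joins the sum
segment 8/27 to 4/9 holds 27*t*log(27*t/4)/4; add its integral
∫ over [4/9, ∞) of exp(-27*t/2)·t^(s-1) joins the sum

(2/81)**s*(-12**s*s*(2*s + 3)*log(4) - 12**s*(2*s + 3)*log(4) + 12**s*(4*s + 6) + 12**s*sqrt(2)*(4*s**2 + 8*s + 4) + 3*18**s*s*(2*s + 3)*log(3) + 18**s*(-6*s - 9) + 3*18**s*(2*s + 3)*log(3) + 3**s*(2*s + 3)*(s**2 + 2*s + 1)*uppergamma(s, 6))/((2*s + 3)*(s**2 + 2*s + 1))
  Re(s) > -3/2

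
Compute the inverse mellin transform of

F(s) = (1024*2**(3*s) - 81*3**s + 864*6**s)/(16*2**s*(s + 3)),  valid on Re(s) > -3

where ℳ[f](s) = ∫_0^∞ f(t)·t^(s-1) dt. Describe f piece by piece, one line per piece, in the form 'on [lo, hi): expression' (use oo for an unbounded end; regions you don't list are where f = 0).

on [0, 3/2): 3*t**3/2
on [3/2, 3): 3*t**3
on [3, 4): t**3

treat the 3 regions marked off by 3/2, 3 separately and sum
segment 0 to 3/2 holds 3*t**3/2; add its integral
for t in [3/2, 3): the term is ∫ 3*t**3·t^(s-1)
∫ t**3·t^(s-1) over [3, 4)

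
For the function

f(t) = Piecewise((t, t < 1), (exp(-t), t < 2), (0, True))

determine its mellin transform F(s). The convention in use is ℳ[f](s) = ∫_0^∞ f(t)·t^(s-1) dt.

linearity at 1 turns ℳ[f](s) into 2 summed integrals
∫ t·t^(s-1) over [0, 1)
[1, 2) adds the kernel integral of exp(-t)

((s + 1)*uppergamma(s, 1) - (s + 1)*uppergamma(s, 2) + 1)/(s + 1)
  Re(s) > -1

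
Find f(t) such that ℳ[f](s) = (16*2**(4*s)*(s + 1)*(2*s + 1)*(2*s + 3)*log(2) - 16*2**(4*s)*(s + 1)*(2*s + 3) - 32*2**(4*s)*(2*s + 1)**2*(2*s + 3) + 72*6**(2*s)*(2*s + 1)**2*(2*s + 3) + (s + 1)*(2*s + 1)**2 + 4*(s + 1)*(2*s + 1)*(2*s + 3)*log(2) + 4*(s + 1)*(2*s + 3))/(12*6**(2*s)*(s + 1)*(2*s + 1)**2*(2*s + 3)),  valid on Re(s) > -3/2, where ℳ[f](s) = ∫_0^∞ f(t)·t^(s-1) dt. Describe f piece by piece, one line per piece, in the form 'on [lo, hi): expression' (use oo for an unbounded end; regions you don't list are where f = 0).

the power substitution comes off first: 9*t**3 on [0, 1/6); t*log(3*t) on [1/6, 2/3); 6*t**2 on [2/3, 1)
peel off the shared t-power: 9*t**2 on [0, 1/6); log(3*t) on [1/6, 2/3); 6*t on [2/3, 1)
undo the common scale on t: t**2 on [0, 1/2); log(t) on [1/2, 2); 2*t on [2, 3)
along the cuts 1/36, 4/9, ℳ[f](s) splits into 3 integrals
between 0 and 1/36 the integrand is 9*t**(3/2)·t^(s-1)
piece [1/36, 4/9): integrate sqrt(t)*log(3*sqrt(t)) against the kernel
segment 4/9 to 1 holds 6*t; add its integral

on [0, 1/36): 9*t**(3/2)
on [1/36, 4/9): sqrt(t)*log(3*sqrt(t))
on [4/9, 1): 6*t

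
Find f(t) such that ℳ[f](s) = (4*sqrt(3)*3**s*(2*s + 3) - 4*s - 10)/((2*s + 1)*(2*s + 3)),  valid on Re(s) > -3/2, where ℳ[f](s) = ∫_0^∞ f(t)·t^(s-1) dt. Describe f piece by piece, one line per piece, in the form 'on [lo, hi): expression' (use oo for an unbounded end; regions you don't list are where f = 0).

f breaks at 1 into 2 integrals to sum
∫ t**(3/2)·t^(s-1) over [0, 1)
segment 1 to 3 holds 2*sqrt(t); add its integral

on [0, 1): t**(3/2)
on [1, 3): 2*sqrt(t)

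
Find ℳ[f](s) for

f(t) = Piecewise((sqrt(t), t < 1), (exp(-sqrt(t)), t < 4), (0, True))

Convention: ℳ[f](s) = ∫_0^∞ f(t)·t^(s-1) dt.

2*((2*s + 1)*uppergamma(2*s, 1) - (2*s + 1)*uppergamma(2*s, 2) + 1)/(2*s + 1)
  Re(s) > -1/2

the power substitution comes off first: t on [0, 1); exp(-t) on [1, 2)
cuts at 1: linearity sums the 2 kernel integrals
∫ sqrt(t)·t^(s-1) over [0, 1)
segment [1, 4) carries exp(-sqrt(t)); integrate it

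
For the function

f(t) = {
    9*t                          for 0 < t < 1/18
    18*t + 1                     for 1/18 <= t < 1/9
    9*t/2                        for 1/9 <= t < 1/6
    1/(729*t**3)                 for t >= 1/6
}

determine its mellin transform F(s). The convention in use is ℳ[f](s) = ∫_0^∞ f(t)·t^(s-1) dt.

(270*2**s*s**2 - 702*2**s*s - 324*2**s + 49*3**s*s**2 - 275*3**s*s - 162*s**2 + 378*s + 324)/(108*18**s*s*(s**2 - 2*s - 3))
  -1 < Re(s) < 3

invert the power substitution to get 9*t**2 on [0, sqrt(2)/6); 18*t**2 + 1 on [sqrt(2)/6, 1/3); 9*t**2/2 on [1/3, sqrt(6)/6); …
peel off the common scale on t: t**2 on [0, sqrt(2)/2); 2*t**2 + 1 on [sqrt(2)/2, 1); t**2/2 on [1, sqrt(6)/2); …
peel off the power substitution: t on [0, 1/2); 2*t + 1 on [1/2, 1); t/2 on [1, 3/2); …
the 4 pieces separated at 1/18, 1/9, 1/6 each add one integral
on [0, 1/18): add ∫ 9*t·t^(s-1) dt
piece [1/18, 1/9): integrate (18*t + 1) against the kernel
segment 1/9 to 1/6 holds 9*t/2; add its integral
∫ 1/(729*t**3)·t^(s-1) over [1/6, ∞)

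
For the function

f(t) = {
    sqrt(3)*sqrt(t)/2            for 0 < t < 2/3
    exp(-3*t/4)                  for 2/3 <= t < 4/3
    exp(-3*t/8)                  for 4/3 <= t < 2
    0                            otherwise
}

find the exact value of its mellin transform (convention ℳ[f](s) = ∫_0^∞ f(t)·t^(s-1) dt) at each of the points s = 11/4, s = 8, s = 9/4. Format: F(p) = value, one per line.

remove the common scale on t first: sqrt(6)*sqrt(t)/2 on [0, 1/3); exp(-3*t/2) on [1/3, 2/3); exp(-3*t/4) on [2/3, 1)
strip the common scale on t: sqrt(t) on [0, 1/2); exp(-t) on [1/2, 1); exp(-t/2) on [1, 3/2)
slice at 2/3, 4/3, transform all 3 pieces, and sum them
for t in [0, 2/3): the term is ∫ sqrt(3)*sqrt(t)/2·t^(s-1)
for t in [2/3, 4/3): the term is ∫ exp(-3*t/4)·t^(s-1)
segment 4/3 to 2 holds exp(-3*t/8); add its integral

F(11/4) = 8*2**(3/4)*3**(1/4)*(-208*sqrt(2)*uppergamma(11/4, 3/4) - 26*2**(3/4)*uppergamma(11/4, 1) + sqrt(2) + 26*2**(3/4)*uppergamma(11/4, 1/2) + 208*sqrt(2)*uppergamma(11/4, 1/2))/351
F(8) = -19889699840*exp(-3/4)/729 - 897843200*exp(-1)/6561 + 256*sqrt(2)/111537 + 46651922944*exp(-1/2)/2187
F(9/4) = 8*2**(1/4)*3**(3/4)*(-88*sqrt(2)*uppergamma(9/4, 3/4) - 22*2**(1/4)*uppergamma(9/4, 1) + sqrt(2) + 22*2**(1/4)*uppergamma(9/4, 1/2) + 88*sqrt(2)*uppergamma(9/4, 1/2))/297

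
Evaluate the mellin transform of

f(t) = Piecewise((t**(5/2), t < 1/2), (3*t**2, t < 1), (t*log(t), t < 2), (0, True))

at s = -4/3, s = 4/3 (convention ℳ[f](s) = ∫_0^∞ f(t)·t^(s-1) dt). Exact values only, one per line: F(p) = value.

the shared t-power comes off first: t**(3/2) on [0, 1/2); 3*t on [1/2, 1); log(t) on [1, 2)
split f at 1/2, 1: ℳ[f](s) collects 3 kernel integrals
between 0 and 1/2 the integrand is t**(5/2)·t^(s-1)
over [1/2, 1), the kernel integral of 3*t**2 enters the sum
for t in [1, 2): the term is ∫ t*log(t)·t^(s-1)

F(-4/3) = -9*2**(2/3)/2 - 9*2**(1/3)/4 - 3*2**(2/3)*log(2)/2 + 3*2**(5/6)/14 + 27/2
F(4/3) = -36*2**(1/3)/49 - 9*2**(2/3)/160 + 3*2**(1/6)/184 + 531/490 + 12*2**(1/3)*log(2)/7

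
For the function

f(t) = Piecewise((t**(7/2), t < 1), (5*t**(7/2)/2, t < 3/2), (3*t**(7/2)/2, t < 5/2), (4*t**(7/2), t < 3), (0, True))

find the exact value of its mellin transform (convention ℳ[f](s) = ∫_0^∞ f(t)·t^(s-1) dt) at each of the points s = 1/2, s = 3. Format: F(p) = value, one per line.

F(1/2) = 7357/128
F(3) = -78125*sqrt(10)/1664 - 3/13 + 729*sqrt(6)/832 + 5832*sqrt(3)/13

f breaks at 1, 3/2, 5/2 into 4 integrals to sum
for t in [0, 1): the term is ∫ t**(7/2)·t^(s-1)
for t in [1, 3/2): the term is ∫ 5*t**(7/2)/2·t^(s-1)
over [3/2, 5/2), the kernel integral of 3*t**(7/2)/2 enters the sum
segment 5/2 to 3 holds 4*t**(7/2); add its integral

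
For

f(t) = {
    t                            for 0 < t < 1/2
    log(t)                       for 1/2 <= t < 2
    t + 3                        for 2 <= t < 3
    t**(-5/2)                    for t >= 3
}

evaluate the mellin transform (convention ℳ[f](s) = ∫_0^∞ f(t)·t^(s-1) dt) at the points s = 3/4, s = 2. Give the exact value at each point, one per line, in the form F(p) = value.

F(3/4) = 2**(1/4)*(-436*sqrt(2) + 2*2**(3/4)*3**(1/4) + 65 + log(2**(42 + 84*sqrt(2))) + 180*6**(3/4))/63
F(2) = 2*sqrt(3)/3 + 17*log(2)/8 + 207/16

split f at 1/2, 2, 3: ℳ[f](s) collects 4 kernel integrals
∫ over [0, 1/2) of t·t^(s-1) joins the sum
∫ log(t)·t^(s-1) over [1/2, 2)
∫ (t + 3)·t^(s-1) over [2, 3)
for t in [3, ∞): the term is ∫ t**(-5/2)·t^(s-1)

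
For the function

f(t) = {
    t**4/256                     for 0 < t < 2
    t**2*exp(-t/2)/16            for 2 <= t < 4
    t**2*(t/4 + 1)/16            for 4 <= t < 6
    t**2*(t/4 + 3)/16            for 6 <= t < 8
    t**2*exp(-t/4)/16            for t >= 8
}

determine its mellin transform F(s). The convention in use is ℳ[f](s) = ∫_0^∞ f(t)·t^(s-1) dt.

2**s*(320*2**(2*s)*(s + 2)*(s + 4) + 192*2**(2*s)*(s + 4) + 16*2**s*(s + 2)*(s + 3)*(s + 4)*uppergamma(s + 2, 2) - 32*2**s*(s + 2)*(s + 4) - 16*2**s*(s + 4) - 72*3**s*(s + 2)*(s + 4) - 72*3**s*(s + 4) + 4*(s + 2)*(s + 3)*(s + 4)*uppergamma(s + 2, 1) - 4*(s + 2)*(s + 3)*(s + 4)*uppergamma(s + 2, 2) + (s + 2)*(s + 3))/(16*(s + 2)*(s + 3)*(s + 4))
  Re(s) > -4

remove the common scale on t first: t**4/16 on [0, 1); t**2*exp(-t)/4 on [1, 2); t**2*(t/2 + 1)/4 on [2, 3); …
the common scale on t comes off first: t**4 on [0, 1/2); t**2*exp(-2*t) on [1/2, 1); t**2*(t + 1) on [1, 3/2); …
reversing the shared t-power: t**2 on [0, 1/2); exp(-2*t) on [1/2, 1); t + 1 on [1, 3/2); …
integrate the 5 segments split at 2, 4, 6, 8, then add the results
on [0, 2) integrate f = t**4/256 against the kernel
[2, 4) adds the kernel integral of t**2*exp(-t/2)/16
[4, 6) adds the kernel integral of t**2*(t/4 + 1)/16
[6, 8) adds the kernel integral of t**2*(t/4 + 3)/16
for t in [8, ∞): the term is ∫ t**2*exp(-t/4)/16·t^(s-1)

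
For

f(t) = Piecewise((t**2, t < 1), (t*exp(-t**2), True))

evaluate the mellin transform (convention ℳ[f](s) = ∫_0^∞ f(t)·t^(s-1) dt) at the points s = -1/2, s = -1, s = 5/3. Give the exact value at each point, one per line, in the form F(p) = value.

F(-1/2) = uppergamma(1/4, 1)/2 + 2/3
F(-1) = 1 - Ei(-1)/2
F(5/3) = uppergamma(4/3, 1)/2 + 3/11

invert the power substitution to get t on [0, 1); sqrt(t)*exp(-t) on [1, ∞)
reversing the shared t-power: sqrt(t) on [0, 1); exp(-t) on [1, ∞)
split f at 1: ℳ[f](s) collects 2 kernel integrals
∫ over [0, 1) of t**2·t^(s-1) joins the sum
piece [1, ∞): integrate t*exp(-t**2) against the kernel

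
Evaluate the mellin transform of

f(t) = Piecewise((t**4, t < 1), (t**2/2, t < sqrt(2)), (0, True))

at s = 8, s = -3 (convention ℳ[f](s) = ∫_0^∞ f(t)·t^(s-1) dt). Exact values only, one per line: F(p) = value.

invert the shared t-power to get t**2 on [0, 1); 1/2 on [1, sqrt(2))
undo the power substitution: t on [0, 1); 1/2 on [1, 2)
integrate the 2 segments split at 1, then add the results
[0, 1) adds the kernel integral of t**4
the [1, sqrt(2)) slice contributes ∫ t**2/2·t^(s-1) dt

F(8) = 49/30
F(-3) = 3/2 - sqrt(2)/4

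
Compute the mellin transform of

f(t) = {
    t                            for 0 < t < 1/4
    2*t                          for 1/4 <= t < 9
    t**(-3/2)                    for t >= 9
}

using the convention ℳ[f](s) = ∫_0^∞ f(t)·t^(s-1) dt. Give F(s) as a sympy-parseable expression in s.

reversing the power substitution: t**2 on [0, 1/2); 2*t**2 on [1/2, 3); t**(-3) on [3, ∞)
reversing the shared t-power: t on [0, 1/2); 2*t on [1/2, 3); t**(-4) on [3, ∞)
along the cuts 1/4, 9, ℳ[f](s) splits into 3 integrals
on [0, 1/4): add ∫ t·t^(s-1) dt
on [1/4, 9) integrate f = 2*t against the kernel
∫ over [9, ∞) of t**(-3/2)·t^(s-1) joins the sum

(3880*6**(2*s)*s - 5840*6**(2*s) - 54*s + 81)/(108*2**(2*s)*(2*s**2 - s - 3))
  -1 < Re(s) < 3/2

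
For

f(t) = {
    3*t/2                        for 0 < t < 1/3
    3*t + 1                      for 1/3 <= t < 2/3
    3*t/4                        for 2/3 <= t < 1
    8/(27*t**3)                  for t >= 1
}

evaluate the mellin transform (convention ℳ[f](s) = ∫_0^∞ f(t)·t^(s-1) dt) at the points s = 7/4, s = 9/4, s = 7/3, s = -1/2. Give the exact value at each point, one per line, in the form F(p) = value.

reversing the common scale on t: t/2 on [0, 1); t + 1 on [1, 2); t/4 on [2, 3); …
the common scale on t comes off first: t on [0, 1/2); 2*t + 1 on [1/2, 1); t/2 on [1, 3/2); …
decompose at 1/3, 2/3, 1; ℳ[f](s) sums the 4 pieces' integrals
on [0, 1/3): add ∫ 3*t/2·t^(s-1) dt
segment [1/3, 2/3) carries (3*t + 1); integrate it
piece [2/3, 1): integrate 3*t/4 against the kernel
on [1, ∞) integrate f = 8/(27*t**3) against the kernel

F(7/4) = 3**(1/4)*(-2610 + 5299*3**(3/4) + 7740*2**(3/4))/31185
F(9/4) = 3**(3/4)*(-70 + 424*2**(1/4) + 659*3**(1/4))/3159
F(7/3) = 3**(2/3)*(-162 + 984*2**(1/3) + 1687*3**(1/3))/7560
F(-1/2) = sqrt(6)/2 + 599/378 + sqrt(3)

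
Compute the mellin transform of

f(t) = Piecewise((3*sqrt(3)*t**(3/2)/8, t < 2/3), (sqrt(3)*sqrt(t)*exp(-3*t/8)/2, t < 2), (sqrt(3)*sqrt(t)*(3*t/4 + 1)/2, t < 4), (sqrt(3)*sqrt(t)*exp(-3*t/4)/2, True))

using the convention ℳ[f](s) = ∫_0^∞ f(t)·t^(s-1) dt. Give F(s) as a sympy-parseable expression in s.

back out the common scale on t: 3*sqrt(6)*t**(3/2)/4 on [0, 1/3); sqrt(6)*sqrt(t)*exp(-3*t/4)/2 on [1/3, 1); sqrt(6)*sqrt(t)*(3*t/2 + 1)/2 on [1, 2); …
the common scale on t comes off first: t**(3/2) on [0, 1/2); sqrt(t)*exp(-t/2) on [1/2, 3/2); sqrt(t)*(t + 1) on [3/2, 3); …
remove the shared t-power first: t on [0, 1/2); exp(-t/2) on [1/2, 3/2); t + 1 on [3/2, 3); …
treat the 4 regions marked off by 2/3, 2, 4 separately and sum
between 0 and 2/3 the integrand is 3*sqrt(3)*t**(3/2)/8·t^(s-1)
the [2/3, 2) slice contributes ∫ sqrt(3)*sqrt(t)*exp(-3*t/8)/2·t^(s-1) dt
∫ sqrt(3)*sqrt(t)*(3*t/4 + 1)/2·t^(s-1) over [2, 4)
segment [4, ∞) carries sqrt(3)*sqrt(t)*exp(-3*t/4)/2; integrate it

2**(s - 1/2)*(2**(s + 1/2)*(2*s + 1)*(2*s + 3)*uppergamma(s + 1/2, 3) + 2**(2*s + 1)*(2*s + 1)*(2*s + 3)*uppergamma(s + 1/2, 1/4) - 2**(2*s + 1)*(2*s + 1)*(2*s + 3)*uppergamma(s + 1/2, 3/4) + 3**(s + 1/2)*(-10*s - 5) - 4*3**(s + 1/2) + 6**(s + 1/2)*(16*s + 8) + 4*6**(s + 1/2) + 2*s + 1)/(3**s*(2*s + 1)*(2*s + 3))
  Re(s) > -3/2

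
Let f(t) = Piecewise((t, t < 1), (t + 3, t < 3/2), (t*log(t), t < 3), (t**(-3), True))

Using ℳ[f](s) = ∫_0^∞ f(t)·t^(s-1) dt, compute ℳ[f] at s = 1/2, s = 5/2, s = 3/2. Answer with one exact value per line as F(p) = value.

F(1/2) = -6 - 178*sqrt(3)/135 + log(2**(sqrt(6)/2)*3**(-sqrt(6)/2 + 2*sqrt(3))) + 23*sqrt(6)/6
F(5/2) = -226*sqrt(3)/147 - 27*sqrt(6)*log(3)/56 - 6/5 + 27*sqrt(6)*log(2)/56 + 3861*sqrt(6)/1960 + 54*sqrt(3)*log(3)/7
F(3/2) = -922*sqrt(3)/675 - 2 + 213*sqrt(6)/100 + log(2**(9*sqrt(6)/20)*3**(-9*sqrt(6)/20 + 18*sqrt(3)/5))

treat the 4 regions marked off by 1, 3/2, 3 separately and sum
for t in [0, 1): the term is ∫ t·t^(s-1)
∫ (t + 3)·t^(s-1) over [1, 3/2)
over [3/2, 3), the kernel integral of t*log(t) enters the sum
segment 3 to ∞ holds t**(-3); add its integral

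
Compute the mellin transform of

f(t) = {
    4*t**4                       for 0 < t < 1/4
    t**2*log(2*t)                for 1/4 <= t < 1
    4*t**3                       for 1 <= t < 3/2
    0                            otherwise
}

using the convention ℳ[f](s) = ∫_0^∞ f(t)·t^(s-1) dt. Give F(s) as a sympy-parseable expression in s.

remove the shared t-power first: 4*t**2 on [0, 1/4); log(2*t) on [1/4, 1); 4*t on [1, 3/2)
remove the common scale on t first: t**2 on [0, 1/2); log(t) on [1/2, 2); 2*t on [2, 3)
slice at 1/4, 1, transform all 3 pieces, and sum them
over [0, 1/4), the kernel integral of 4*t**4 enters the sum
over [1/4, 1), the kernel integral of t**2*log(2*t) enters the sum
[1, 3/2) adds the kernel integral of 4*t**3

(-256*2**(2*s)*(s + 2)**2*(s + 4) + 64*2**(2*s)*(s + 2)*(s + 3)*(s + 4)*log(2) - 64*2**(2*s)*(s + 3)*(s + 4) + 864*6**s*(s + 2)**2*(s + 4) + (s + 2)**2*(s + 3) + 4*(s + 2)*(s + 3)*(s + 4)*log(2) + 4*(s + 3)*(s + 4))/(64*2**(2*s)*(s + 2)**2*(s + 3)*(s + 4))
  Re(s) > -4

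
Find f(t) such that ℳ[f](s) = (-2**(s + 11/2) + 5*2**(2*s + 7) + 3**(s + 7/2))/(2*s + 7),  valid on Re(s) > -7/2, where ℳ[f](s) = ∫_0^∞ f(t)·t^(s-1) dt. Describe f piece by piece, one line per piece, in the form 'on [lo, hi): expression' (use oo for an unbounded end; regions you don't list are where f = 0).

on [0, 2): t**(7/2)
on [2, 3): 3*t**(7/2)
on [3, 4): 5*t**(7/2)/2

slice at 2, 3, transform all 3 pieces, and sum them
∫ t**(7/2)·t^(s-1) over [0, 2)
segment 2 to 3 holds 3*t**(7/2); add its integral
segment [3, 4) carries 5*t**(7/2)/2; integrate it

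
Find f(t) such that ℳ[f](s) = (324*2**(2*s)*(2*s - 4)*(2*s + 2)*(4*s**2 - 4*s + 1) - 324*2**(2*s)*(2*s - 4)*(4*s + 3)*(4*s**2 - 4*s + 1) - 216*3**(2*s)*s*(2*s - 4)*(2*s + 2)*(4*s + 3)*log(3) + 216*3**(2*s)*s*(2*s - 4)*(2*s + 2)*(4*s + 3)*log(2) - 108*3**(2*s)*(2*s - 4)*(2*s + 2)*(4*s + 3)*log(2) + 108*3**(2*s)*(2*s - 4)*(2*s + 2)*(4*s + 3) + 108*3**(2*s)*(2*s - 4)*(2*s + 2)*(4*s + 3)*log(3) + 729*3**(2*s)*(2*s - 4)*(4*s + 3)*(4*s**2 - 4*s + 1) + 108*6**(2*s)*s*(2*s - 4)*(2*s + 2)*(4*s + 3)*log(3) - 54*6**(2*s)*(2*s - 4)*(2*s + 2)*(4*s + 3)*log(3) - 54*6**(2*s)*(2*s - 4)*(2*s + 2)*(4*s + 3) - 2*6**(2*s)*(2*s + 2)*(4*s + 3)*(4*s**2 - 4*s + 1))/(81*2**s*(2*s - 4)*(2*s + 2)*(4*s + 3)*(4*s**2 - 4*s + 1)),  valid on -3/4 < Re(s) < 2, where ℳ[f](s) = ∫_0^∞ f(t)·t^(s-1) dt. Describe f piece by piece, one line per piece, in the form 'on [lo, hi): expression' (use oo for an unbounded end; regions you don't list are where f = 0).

on [0, 2): 2**(1/4)*t**(3/4)/2
on [2, 9/2): t
on [9/2, 18): sqrt(2)*log(sqrt(2)*sqrt(t)/2)/sqrt(t)
on [18, oo): 4/t**2

the common scale on t comes off first: t**(3/4) on [0, 1); 2*t on [1, 9/4); log(sqrt(t))/sqrt(t) on [9/4, 9); …
strip the power substitution: t**(3/2) on [0, 1); 2*t**2 on [1, 3/2); log(t)/t on [3/2, 3); …
slice at 2, 9/2, 18, transform all 4 pieces, and sum them
segment 0 to 2 holds 2**(1/4)*t**(3/4)/2; add its integral
[2, 9/2) adds the kernel integral of t
on [9/2, 18) integrate f = sqrt(2)*log(sqrt(2)*sqrt(t)/2)/sqrt(t) against the kernel
segment [18, ∞) carries 4/t**2; integrate it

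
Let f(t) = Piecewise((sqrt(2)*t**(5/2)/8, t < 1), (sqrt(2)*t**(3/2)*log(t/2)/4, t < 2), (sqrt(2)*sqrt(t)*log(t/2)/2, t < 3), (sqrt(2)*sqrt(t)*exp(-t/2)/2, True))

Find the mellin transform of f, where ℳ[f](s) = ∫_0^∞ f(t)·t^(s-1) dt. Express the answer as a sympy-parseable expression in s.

sqrt(2)*(2**(s + 3/2)*(2*s + 1)**2*(2*s + 5)*(8*s + (2*s + 1)**2 + 8)*uppergamma(s + 1/2, 3/2) + 2**(s + 7/2)*(-2*s - 5)*(2*s + 1)**2 + 2**(s + 7/2)*(2*s + 5)*(8*s + (2*s + 1)**2 + 8) + 3**(s + 1/2)*(2*s + 1)*(2*s + 5)*(-4*log(2) + 4*log(3))*(8*s + (2*s + 1)**2 + 8) - 8*3**(s + 1/2)*(2*s + 5)*(8*s + (2*s + 1)**2 + 8) + (2*s + 1)**3*(2*s + 5)*log(4) + 4*(2*s + 1)**2*(2*s + 5)*log(2) + 4*(2*s + 1)**2*(2*s + 5) + (2*s + 1)**2*(8*s + (2*s + 1)**2 + 8))/(4*(2*s + 1)**2*(2*s + 5)*(8*s + (2*s + 1)**2 + 8))
  Re(s) > -5/2

reversing the common scale on t: t**(5/2) on [0, 1/2); t**(3/2)*log(t) on [1/2, 1); sqrt(t)*log(t) on [1, 3/2); …
strip the shared t-power: t**2 on [0, 1/2); t*log(t) on [1/2, 1); log(t) on [1, 3/2); …
split f at 1, 2, 3: ℳ[f](s) collects 4 kernel integrals
on [0, 1) integrate f = sqrt(2)*t**(5/2)/8 against the kernel
∫ over [1, 2) of sqrt(2)*t**(3/2)*log(t/2)/4·t^(s-1) joins the sum
segment [2, 3) carries sqrt(2)*sqrt(t)*log(t/2)/2; integrate it
∫ over [3, ∞) of sqrt(2)*sqrt(t)*exp(-t/2)/2·t^(s-1) joins the sum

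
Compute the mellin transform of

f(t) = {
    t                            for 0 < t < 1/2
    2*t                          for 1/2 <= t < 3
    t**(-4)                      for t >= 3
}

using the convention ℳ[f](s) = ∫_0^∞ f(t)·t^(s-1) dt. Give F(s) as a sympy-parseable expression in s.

(970*6**s*s - 3890*6**s - 81*s + 324)/(162*2**s*(s**2 - 3*s - 4))
  -1 < Re(s) < 4

f breaks at 1/2, 3 into 3 integrals to sum
between 0 and 1/2 the integrand is t·t^(s-1)
the [1/2, 3) slice contributes ∫ 2*t·t^(s-1) dt
∫ over [3, ∞) of t**(-4)·t^(s-1) joins the sum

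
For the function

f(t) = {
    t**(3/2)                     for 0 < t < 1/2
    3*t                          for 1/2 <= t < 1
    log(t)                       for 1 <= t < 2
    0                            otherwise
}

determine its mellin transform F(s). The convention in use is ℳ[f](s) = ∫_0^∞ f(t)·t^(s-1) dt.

the 3 pieces separated at 1/2, 1 each add one integral
piece [0, 1/2): integrate t**(3/2) against the kernel
between 1/2 and 1 the integrand is 3*t·t^(s-1)
over [1, 2), the kernel integral of log(t) enters the sum

(-2*2**(2*s)*(s + 1)*(2*s + 3) + 6*2**s*s**2*(2*s + 3) + 2*2**s*(s + 1)*(2*s + 3) + 4**s*s*(s + 1)*(2*s + 3)*log(4) + sqrt(2)*s**2*(s + 1) - 3*s**2*(2*s + 3))/(2*2**s*s**2*(s + 1)*(2*s + 3))
  Re(s) > -3/2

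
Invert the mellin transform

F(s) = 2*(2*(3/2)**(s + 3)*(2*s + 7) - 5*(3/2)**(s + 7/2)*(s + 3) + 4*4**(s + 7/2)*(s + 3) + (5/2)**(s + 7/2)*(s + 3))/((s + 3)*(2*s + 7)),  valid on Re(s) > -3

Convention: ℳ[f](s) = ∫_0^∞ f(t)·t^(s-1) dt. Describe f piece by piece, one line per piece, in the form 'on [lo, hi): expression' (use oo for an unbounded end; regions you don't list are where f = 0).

on [0, 3/2): 4*t**3
on [3/2, 5/2): 5*t**(7/2)
on [5/2, 4): 4*t**(7/2)

integrate the 3 segments split at 3/2, 5/2, then add the results
the [0, 3/2) slice contributes ∫ 4*t**3·t^(s-1) dt
on [3/2, 5/2) integrate f = 5*t**(7/2) against the kernel
over [5/2, 4), the kernel integral of 4*t**(7/2) enters the sum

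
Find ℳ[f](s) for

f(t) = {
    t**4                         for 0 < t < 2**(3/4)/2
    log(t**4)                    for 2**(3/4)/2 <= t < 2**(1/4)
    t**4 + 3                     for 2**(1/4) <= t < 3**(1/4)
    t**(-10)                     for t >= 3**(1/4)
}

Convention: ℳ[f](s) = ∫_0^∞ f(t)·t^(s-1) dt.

(2**(3/4)/2)**s*(270*2**(s/2)*s**2*(10 - s) + 54*2**(s/2)*s*(s - 10)*(s + 4)*log(2) - 648*2**(s/2)*s*(s - 10) - 216*2**(s/2)*(s - 10)*(s + 4) + 324*6**(s/4)*s**2*(s - 10) - 2*sqrt(3)*6**(s/4)*s**2*(s + 4) + 648*6**(s/4)*s*(s - 10) + 27*s**2*(s - 10) + 54*s*(s - 10)*(s + 4)*log(2) + 216*(s - 10)*(s + 4))/(54*s**2*(s - 10)*(s + 4))
  -4 < Re(s) < 10

strip the power substitution: t**2 on [0, sqrt(2)/2); log(t**2) on [sqrt(2)/2, sqrt(2)); t**2 + 3 on [sqrt(2), sqrt(3)); …
undo the power substitution: t on [0, 1/2); log(t) on [1/2, 2); t + 3 on [2, 3); …
f breaks at 2**(3/4)/2, 2**(1/4), 3**(1/4) into 4 integrals to sum
segment [0, 2**(3/4)/2) carries t**4; integrate it
the [2**(3/4)/2, 2**(1/4)) slice contributes ∫ log(t**4)·t^(s-1) dt
segment 2**(1/4) to 3**(1/4) holds (t**4 + 3); add its integral
over [3**(1/4), ∞), the kernel integral of t**(-10) enters the sum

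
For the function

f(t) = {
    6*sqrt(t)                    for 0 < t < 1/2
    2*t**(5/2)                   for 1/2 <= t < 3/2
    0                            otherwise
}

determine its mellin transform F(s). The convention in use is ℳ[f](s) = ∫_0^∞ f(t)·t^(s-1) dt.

2**(-s - 1/2)*(3**(s + 5/2)*(2*s + 1) + 22*s + 59)/((2*s + 1)*(2*s + 5))
  Re(s) > -1/2

linearity at 1/2 turns ℳ[f](s) into 2 summed integrals
segment [0, 1/2) carries 6*sqrt(t); integrate it
∫ over [1/2, 3/2) of 2*t**(5/2)·t^(s-1) joins the sum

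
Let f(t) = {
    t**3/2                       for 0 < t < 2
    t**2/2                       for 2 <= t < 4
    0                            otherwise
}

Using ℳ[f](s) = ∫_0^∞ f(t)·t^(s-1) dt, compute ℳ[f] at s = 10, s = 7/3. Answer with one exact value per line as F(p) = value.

invert the shared t-power to get t/2 on [0, 2); 1/2 on [2, 4)
strip the common scale on t: t on [0, 1); 1/2 on [1, 2)
along the cuts 2, ℳ[f](s) splits into 2 integrals
∫ t**3/2·t^(s-1) over [0, 2)
∫ t**2/2·t^(s-1) over [2, 4)

F(10) = 9089536/13
F(7/3) = 3*2**(1/3)*(5 + 128*2**(1/3))/13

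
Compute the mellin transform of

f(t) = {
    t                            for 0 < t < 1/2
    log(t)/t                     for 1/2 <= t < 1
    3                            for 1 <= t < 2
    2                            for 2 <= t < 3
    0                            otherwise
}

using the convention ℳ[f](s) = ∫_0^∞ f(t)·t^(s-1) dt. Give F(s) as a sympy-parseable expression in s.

(2*2**(2*s)*(s + 1)*(s**2 - 2*s + 1) - 2*2**s*s*(s + 1) - 6*2**s*(s + 1)*(s**2 - 2*s + 1) + 4*6**s*(s + 1)*(s**2 - 2*s + 1) + 4*s**2*(s + 1)*log(2) - 4*s*(s + 1)*log(2) + 4*s*(s + 1) + s*(s**2 - 2*s + 1))/(2*2**s*s*(s + 1)*(s**2 - 2*s + 1))
  Re(s) > -1

integrate the 4 segments split at 1/2, 1, 2, then add the results
∫ t·t^(s-1) over [0, 1/2)
segment 1/2 to 1 holds log(t)/t; add its integral
for t in [1, 2): the term is ∫ 3·t^(s-1)
between 2 and 3 the integrand is 2·t^(s-1)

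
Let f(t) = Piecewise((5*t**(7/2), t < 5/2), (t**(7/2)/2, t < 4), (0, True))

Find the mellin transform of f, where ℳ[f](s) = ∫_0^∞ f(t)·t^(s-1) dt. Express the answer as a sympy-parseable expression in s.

cuts at 5/2: linearity sums the 2 kernel integrals
piece [0, 5/2): integrate 5*t**(7/2) against the kernel
[5/2, 4) adds the kernel integral of t**(7/2)/2

(4**(s + 7/2) + 9*(5/2)**(s + 7/2))/(2*s + 7)
  Re(s) > -7/2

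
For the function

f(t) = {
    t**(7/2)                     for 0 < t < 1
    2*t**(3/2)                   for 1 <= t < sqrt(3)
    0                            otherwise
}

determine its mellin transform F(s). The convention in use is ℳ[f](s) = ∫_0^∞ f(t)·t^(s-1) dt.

2*(2*3**(s/2 + 3/4)*(2*s + 7) - 2*s - 11)/((2*s + 3)*(2*s + 7))
  Re(s) > -7/2

strip the shared t-power: t**3 on [0, 1); 2*t on [1, sqrt(3))
strip the power substitution: t**(3/2) on [0, 1); 2*sqrt(t) on [1, 3)
treat the 2 regions marked off by 1 separately and sum
[0, 1) adds the kernel integral of t**(7/2)
on [1, sqrt(3)) integrate f = 2*t**(3/2) against the kernel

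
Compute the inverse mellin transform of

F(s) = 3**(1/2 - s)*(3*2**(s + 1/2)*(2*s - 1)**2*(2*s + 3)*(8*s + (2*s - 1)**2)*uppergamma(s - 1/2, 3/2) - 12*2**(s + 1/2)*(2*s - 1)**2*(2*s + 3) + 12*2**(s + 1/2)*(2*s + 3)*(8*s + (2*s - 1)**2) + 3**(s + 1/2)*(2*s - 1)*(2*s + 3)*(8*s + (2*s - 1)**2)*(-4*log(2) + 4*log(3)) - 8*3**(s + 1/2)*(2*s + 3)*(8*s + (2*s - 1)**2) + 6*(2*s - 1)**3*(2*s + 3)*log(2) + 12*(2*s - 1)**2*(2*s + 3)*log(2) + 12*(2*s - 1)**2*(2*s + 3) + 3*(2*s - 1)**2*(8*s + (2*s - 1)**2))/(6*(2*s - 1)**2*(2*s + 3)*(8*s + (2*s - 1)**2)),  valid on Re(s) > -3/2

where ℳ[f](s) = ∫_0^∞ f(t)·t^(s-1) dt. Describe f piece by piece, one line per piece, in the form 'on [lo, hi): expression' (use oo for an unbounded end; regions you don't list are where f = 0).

on [0, 1/3): 9*t**(3/2)/4
on [1/3, 2/3): 3*sqrt(t)*log(3*t/2)/2
on [2/3, 1): log(3*t/2)/sqrt(t)
on [1, oo): exp(-3*t/2)/sqrt(t)

peel off the shared t-power: 9*t/4 on [0, 1/3); 3*log(3*t/2)/2 on [1/3, 2/3); log(3*t/2)/t on [2/3, 1); …
strip the shared t-power: 9*t**2/4 on [0, 1/3); 3*t*log(3*t/2)/2 on [1/3, 2/3); log(3*t/2) on [2/3, 1); …
remove the common scale on t first: t**2 on [0, 1/2); t*log(t) on [1/2, 1); log(t) on [1, 3/2); …
breakpoints 1/3, 2/3, 1: one integral from each of the 4 segments
piece [0, 1/3): integrate 9*t**(3/2)/4 against the kernel
∫ over [1/3, 2/3) of 3*sqrt(t)*log(3*t/2)/2·t^(s-1) joins the sum
on [2/3, 1) integrate f = log(3*t/2)/sqrt(t) against the kernel
∫ exp(-3*t/2)/sqrt(t)·t^(s-1) over [1, ∞)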